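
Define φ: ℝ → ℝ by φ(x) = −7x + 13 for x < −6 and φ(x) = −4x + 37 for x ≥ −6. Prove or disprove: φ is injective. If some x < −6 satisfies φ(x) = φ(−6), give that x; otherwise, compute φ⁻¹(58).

Both pieces are strictly decreasing (slopes −7 and −4), so each is injective on its own interval.
The left piece maps (−∞, −6) onto (55, ∞); the right piece maps [−6, ∞) onto (−∞, 61].
These images overlap. In particular φ(−6) = 61 (right piece), and solving −7x + 13 = 61 on the left piece gives x = −48/7 < −6.
So φ(−48/7) = φ(−6) with −48/7 ≠ −6, and φ is not injective. This x = −48/7 is the requested value below −6.

-48/7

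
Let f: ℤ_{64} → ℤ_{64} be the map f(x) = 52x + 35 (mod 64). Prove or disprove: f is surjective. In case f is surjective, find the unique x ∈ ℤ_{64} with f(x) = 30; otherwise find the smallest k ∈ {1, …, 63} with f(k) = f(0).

Since gcd(52, 64) = 4, we have 52x ≡ 0 (mod 4) for all x, so f(x) ≡ 3 (mod 4).
But 0 ≢ 3 (mod 4), so 0 ∈ ℤ_{64} has no preimage. Hence f is not surjective.
Since f is not surjective, we find the least positive k with f(k) = f(0): this means 52k ≡ 0 (mod 64), i.e. 64 ∣ 52k. Since gcd(52, 64) = 4, dividing through by 4 this holds exactly when 16 ∣ 13k, and as gcd(13, 16) = 1, exactly when 16 ∣ k.
The smallest positive such k is 16.

16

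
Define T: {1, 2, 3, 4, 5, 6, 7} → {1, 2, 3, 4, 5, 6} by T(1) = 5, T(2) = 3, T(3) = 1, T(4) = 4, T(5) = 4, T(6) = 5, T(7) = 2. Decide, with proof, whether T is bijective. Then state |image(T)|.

T(4) = 4 = T(5) with 4 ≠ 5, so T is not injective, hence not bijective.
The image of T is {1, 2, 3, 4, 5}, which has 5 elements.

5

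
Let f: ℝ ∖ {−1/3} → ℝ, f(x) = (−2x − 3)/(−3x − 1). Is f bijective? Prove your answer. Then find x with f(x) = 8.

If f(x) = 2/3, cross-multiplying gives −3(−2x − 3) = −2(−3x − 1), which simplifies to 9 = 2 — false.  So 2/3 has no preimage and f is not surjective.
Therefore f is not bijective.
Solving f(x) = 8: cross-multiplying gives −2x − 3 = 8(−3x − 1), which rearranges to 22x = −5, so x = −5/22.

-5/22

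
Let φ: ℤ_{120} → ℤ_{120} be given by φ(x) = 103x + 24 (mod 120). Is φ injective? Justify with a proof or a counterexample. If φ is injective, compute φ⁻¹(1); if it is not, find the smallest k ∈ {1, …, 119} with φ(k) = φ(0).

Recall that φ is injective when φ(s) = φ(t) forces s = t.
Suppose φ(s) = φ(t) in ℤ_{120}. Then 103s + 24 ≡ 103t + 24 (mod 120), thus 103(s − t) ≡ 0 (mod 120).
Since gcd(103, 120) = 1, 103 is invertible modulo 120, therefore s − t ≡ 0 (mod 120), i.e. s = t.
Thus φ is injective.
We now compute 103⁻¹ mod 120 explicitly. Euclid's algorithm: 120 = 1·103 + 17, 103 = 6·17 + 1; back-substituting gives 1 = 7·103 − 6·120, so 103⁻¹ ≡ 7 (mod 120).
Since φ is injective, we compute φ⁻¹(1): solve 103x + 24 ≡ 1 (mod 120), i.e. 103x ≡ 97 (mod 120).
Multiplying by 103⁻¹ = 7 gives x ≡ 7·97 = 679 = 5·120 + 79 ≡ 79 (mod 120).
Check: φ(79) = 103·79 + 24 = 8161 = 68·120 + 1 ≡ 1 (mod 120).

79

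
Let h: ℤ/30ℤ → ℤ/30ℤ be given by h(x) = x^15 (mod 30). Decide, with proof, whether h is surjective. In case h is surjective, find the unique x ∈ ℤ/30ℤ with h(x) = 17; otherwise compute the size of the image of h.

Computing x^15 mod 30 for each x (by repeated squaring, reducing mod 30 at every step), the values h(0), h(1), …, h(29) are: 0, 1, 8, 27, 4, 5, 6, 13, 2, 9, 10, 11, 18, 7, 14, 15, 16, 23, 12, 19, 20, 21, 28, 17, 24, 25, 26, 3, 22, 29.
Every element of ℤ/30ℤ appears exactly once in this list, so h is a bijection, and in particular surjective.
Since h is surjective, we read off the preimage of 17 from the same table: h(23) = 17, so h⁻¹(17) = 23.

23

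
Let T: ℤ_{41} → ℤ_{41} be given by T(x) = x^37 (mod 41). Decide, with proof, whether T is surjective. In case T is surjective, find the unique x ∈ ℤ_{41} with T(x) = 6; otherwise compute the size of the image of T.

Since 41 is prime, the nonzero elements of ℤ_{41} form a cyclic group of order 40.
As gcd(37, 40) = 1, raising to the 37th power is a bijection on this group: if x_1^37 ≡ x_2^37 then (x_1x_2^{−1})^37 = 1, and the only element of order dividing gcd(37, 40) = 1 is 1, so x_1 = x_2.
With T(0) = 0 this makes T injective on all of ℤ_{41}, hence bijective (finite equal-size domain and codomain). In particular T is surjective.
Since T is surjective, we find the preimage of 6. The inverse of x ↦ x^37 on (ℤ_{41})^× is x ↦ x^13, because 37·13 = 481 = 12·40 + 1 ≡ 1 (mod 40) and x^{40} = 1 for x ≠ 0 (Fermat). So T⁻¹(6) = 6^13 mod 41.
Repeated squaring mod 41: 6^1 ≡ 6, 6^2 ≡ 6² = 36, 6^4 ≡ 36² = 1296 ≡ 25, 6^8 ≡ 25² = 625 ≡ 10. Since 13 = 8 + 4 + 1, 6^13 ≡ 10·25·6: 10·25 = 250 ≡ 4, then 4·6 = 24. So 6^13 ≡ 24 (mod 41).
Hence T⁻¹(6) = 24.

24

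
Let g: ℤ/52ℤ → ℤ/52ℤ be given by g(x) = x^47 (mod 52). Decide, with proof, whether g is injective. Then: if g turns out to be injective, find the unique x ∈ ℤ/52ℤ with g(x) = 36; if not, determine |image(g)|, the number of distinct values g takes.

g(0) = 0^47 = 0.
g(26): Repeated squaring mod 52: 26^1 ≡ 26, 26^2 ≡ 26² = 676 ≡ 0, 26^4 ≡ 0² = 0, 26^8 ≡ 0² = 0, 26^16 ≡ 0² = 0, 26^32 ≡ 0² = 0. Since 47 = 32 + 8 + 4 + 2 + 1, 26^47 ≡ 0·0·0·0·26: 0·0 = 0, then 0·0 = 0, then 0·0 = 0, then 0·26 = 0. So 26^47 ≡ 0 (mod 52).
So g(0) = g(26) = 0 while 0 ≠ 26, hence g is not injective.
Since g is not injective, we determine |image(g)|. Computing x^47 mod 52 for each x (by repeated squaring, reducing mod 52 at every step), the values g(0), g(1), …, g(51) are: 0, 1, 20, 35, 36, 21, 24, 15, 44, 29, 4, 19, 12, 13, 40, 7, 48, 49, 8, 11, 28, 5, 16, 43, 32, 25, 0, 27, 20, 9, 36, 47, 24, 41, 44, 3, 4, 45, 12, 39, 40, 33, 48, 23, 8, 37, 28, 31, 16, 17, 32, 51.
The distinct values are {0, 1, 3, 4, 5, 7, 8, 9, 11, 12, 13, 15, 16, 17, 19, 20, 21, 23, 24, 25, 27, 28, 29, 31, 32, 33, 35, 36, 37, 39, 40, 41, 43, 44, 45, 47, 48, 49, 51}; there are 39 of them.

39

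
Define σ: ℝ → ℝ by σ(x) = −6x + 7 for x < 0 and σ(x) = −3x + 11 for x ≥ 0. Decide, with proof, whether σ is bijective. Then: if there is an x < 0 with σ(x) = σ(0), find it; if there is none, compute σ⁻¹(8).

Both pieces are strictly decreasing (slopes −6 and −3), so each is injective on its own interval.
The left piece maps (−∞, 0) onto (7, ∞); the right piece maps [0, ∞) onto (−∞, 11].
These images overlap. In particular σ(0) = 11 (right piece), and solving −6x + 7 = 11 on the left piece gives x = −2/3 < 0.
So σ(−2/3) = σ(0) with −2/3 ≠ 0, and σ is not injective, hence not bijective. This x = −2/3 is the requested value below 0.

-2/3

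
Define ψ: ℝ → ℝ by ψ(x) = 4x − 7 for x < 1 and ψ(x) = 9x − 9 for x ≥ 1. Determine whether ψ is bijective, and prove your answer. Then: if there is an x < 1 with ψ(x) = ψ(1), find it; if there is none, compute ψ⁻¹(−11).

-1

Both pieces are strictly increasing (slopes 4 and 9), so each is injective on its own interval.
The left piece maps (−∞, 1) onto (−∞, −3); the right piece maps [1, ∞) onto [0, ∞).
The images leave a gap (−3 has no preimage), so ψ is not surjective, hence not bijective.
Because the two images are disjoint, no x < 1 has ψ(x) = ψ(1), so we compute ψ⁻¹(−11): −11 lies in (−∞, −3), so solve 4x − 7 = −11: x = (−11 + 7)/4 = −1.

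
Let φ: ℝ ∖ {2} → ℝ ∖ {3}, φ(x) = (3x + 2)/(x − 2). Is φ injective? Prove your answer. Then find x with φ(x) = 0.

Suppose φ(s) = φ(t). Cross-multiplying: (3s + 2)(t − 2) = (3t + 2)(s − 2).
Expanding both sides and cancelling the symmetric terms leaves −8·(s − t) = 0. Since −8 ≠ 0, s = t. So φ is injective.
Solving φ(x) = 0: cross-multiplying gives 3x + 2 = 0(x − 2), which rearranges to 3x = −2, so x = −2/3.

-2/3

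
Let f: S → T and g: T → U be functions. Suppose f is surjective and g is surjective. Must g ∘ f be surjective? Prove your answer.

Let c ∈ U. Since g is surjective, there is b ∈ T with g(b) = c. Since f is surjective, there is a ∈ S with f(a) = b.
Then (g ∘ f)(a) = g(b) = c. Thus g ∘ f is surjective.

surjective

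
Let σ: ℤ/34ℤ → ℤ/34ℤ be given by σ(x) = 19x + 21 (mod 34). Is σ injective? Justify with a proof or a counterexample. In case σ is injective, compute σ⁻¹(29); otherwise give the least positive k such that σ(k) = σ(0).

Recall: σ is injective when σ(u) = σ(v) forces u = v.
If σ(u) = σ(v), then 19u ≡ 19v (mod 34). Because gcd(19, 34) = 1, we may cancel 19 to get u ≡ v (mod 34).
So σ is injective.
We now compute 19⁻¹ mod 34 explicitly. Euclid's algorithm: 34 = 1·19 + 15, 19 = 1·15 + 4, 15 = 3·4 + 3, 4 = 1·3 + 1; back-substituting gives 1 = 9·19 − 5·34, so 19⁻¹ ≡ 9 (mod 34).
Since σ is injective, we compute σ⁻¹(29): solve 19x + 21 ≡ 29 (mod 34), i.e. 19x ≡ 8 (mod 34).
Multiplying by 19⁻¹ = 9 gives x ≡ 9·8 = 72 = 2·34 + 4 ≡ 4 (mod 34).
Check: σ(4) = 19·4 + 21 = 97 = 2·34 + 29 ≡ 29 (mod 34).

4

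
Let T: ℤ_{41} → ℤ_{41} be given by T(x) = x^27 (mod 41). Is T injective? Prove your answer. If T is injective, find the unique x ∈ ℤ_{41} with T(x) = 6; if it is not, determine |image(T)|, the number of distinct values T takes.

Since 41 is prime, the nonzero elements of ℤ_{41} form a cyclic group of order 40.
As gcd(27, 40) = 1, raising to the 27th power is a bijection on this group: if s^27 ≡ t^27 then (st^{−1})^27 = 1, and the only element of order dividing gcd(27, 40) = 1 is 1, so s = t.
With T(0) = 0 this makes T injective on all of ℤ_{41}, hence bijective (finite equal-size domain and codomain). In particular T is injective.
Since T is injective, we find the preimage of 6. The inverse of x ↦ x^27 on (ℤ_{41})^× is x ↦ x^3, because 27·3 = 81 = 2·40 + 1 ≡ 1 (mod 40) and x^{40} = 1 for x ≠ 0 (Fermat). So T⁻¹(6) = 6^3 mod 41.
Repeated squaring mod 41: 6^1 ≡ 6, 6^2 ≡ 6² = 36. Since 3 = 2 + 1, 6^3 ≡ 36·6: 36·6 = 216 ≡ 11. So 6^3 ≡ 11 (mod 41).
Hence T⁻¹(6) = 11.

11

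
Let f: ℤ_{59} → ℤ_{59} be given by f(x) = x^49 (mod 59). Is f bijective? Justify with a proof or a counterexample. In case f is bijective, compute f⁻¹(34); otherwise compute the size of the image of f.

Since 59 is prime, the nonzero elements of ℤ_{59} form a cyclic group of order 58.
As gcd(49, 58) = 1, raising to the 49th power is a bijection on this group: if s^49 ≡ t^49 then (st^{−1})^49 = 1, and the only element of order dividing gcd(49, 58) = 1 is 1, so s = t.
With f(0) = 0 this makes f injective on all of ℤ_{59}, hence bijective (finite equal-size domain and codomain). In particular f is bijective.
Since f is bijective, we find the preimage of 34. The inverse of x ↦ x^49 on (ℤ_{59})^× is x ↦ x^45, because 49·45 = 2205 = 38·58 + 1 ≡ 1 (mod 58) and x^{58} = 1 for x ≠ 0 (Fermat). So f⁻¹(34) = 34^45 mod 59.
Repeated squaring mod 59: 34^1 ≡ 34, 34^2 ≡ 34² = 1156 ≡ 35, 34^4 ≡ 35² = 1225 ≡ 45, 34^8 ≡ 45² = 2025 ≡ 19, 34^16 ≡ 19² = 361 ≡ 7, 34^32 ≡ 7² = 49. Since 45 = 32 + 8 + 4 + 1, 34^45 ≡ 49·19·45·34: 49·19 = 931 ≡ 46, then 46·45 = 2070 ≡ 5, then 5·34 = 170 ≡ 52. So 34^45 ≡ 52 (mod 59).
Hence f⁻¹(34) = 52.

52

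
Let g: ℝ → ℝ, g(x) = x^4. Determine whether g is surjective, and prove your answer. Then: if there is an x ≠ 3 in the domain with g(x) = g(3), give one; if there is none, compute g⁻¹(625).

Since 4 is even, x^4 ≥ 0 for all x ∈ ℝ, so −1 ∈ ℝ has no preimage. So g is not surjective.
For the follow-up, such an x exists: taking x = −3 ∈ ℝ gives g(−3) = 81 = g(3) with −3 ≠ 3.

-3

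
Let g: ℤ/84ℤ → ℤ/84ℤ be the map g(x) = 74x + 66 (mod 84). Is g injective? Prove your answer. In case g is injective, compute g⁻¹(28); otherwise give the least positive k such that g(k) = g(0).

We have gcd(74, 84) = 2 > 1. Taking u = 0 and v = 42: g(0) = 66 and g(42) = 74·42 + 66 = 3174 ≡ 66 (mod 84).
So g(0) = g(42) while 0 ≠ 42, therefore g is not injective.
Since g is not injective, we find the least positive k with g(k) = g(0): this means 74k ≡ 0 (mod 84), i.e. 84 ∣ 74k. Since gcd(74, 84) = 2, dividing through by 2 this holds exactly when 42 ∣ 37k, and as gcd(37, 42) = 1, exactly when 42 ∣ k.
The smallest positive such k is 42.

42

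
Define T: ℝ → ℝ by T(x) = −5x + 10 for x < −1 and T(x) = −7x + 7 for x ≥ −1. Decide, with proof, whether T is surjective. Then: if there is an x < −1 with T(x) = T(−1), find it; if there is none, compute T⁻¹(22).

Both pieces are strictly decreasing (slopes −5 and −7), so each is injective on its own interval.
The left piece maps (−∞, −1) onto (15, ∞); the right piece maps [−1, ∞) onto (−∞, 14].
The union (15, ∞) ∪ (−∞, 14] omits the interval between 15 and 14; in particular 15 has no preimage. So T is not surjective.
Because the two images are disjoint, no x < −1 has T(x) = T(−1), so we compute T⁻¹(22): 22 lies in (15, ∞), so solve −5x + 10 = 22: x = (22 − 10)/(−5) = −12/5.

-12/5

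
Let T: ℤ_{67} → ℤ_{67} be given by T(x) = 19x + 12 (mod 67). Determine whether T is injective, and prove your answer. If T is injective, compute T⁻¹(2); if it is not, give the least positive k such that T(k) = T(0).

3

By definition, T is injective when T(s) = T(t) forces s = t.
Suppose T(s) = T(t) in ℤ_{67}. Then 19s + 12 ≡ 19t + 12 (mod 67), thus 19(s − t) ≡ 0 (mod 67).
Since gcd(19, 67) = 1, 19 is invertible modulo 67, thus s − t ≡ 0 (mod 67), i.e. s = t.
Hence T is injective.
We now compute 19⁻¹ mod 67 explicitly. Euclid's algorithm: 67 = 3·19 + 10, 19 = 1·10 + 9, 10 = 1·9 + 1; back-substituting gives 1 = 60·19 − 17·67, so 19⁻¹ ≡ 60 (mod 67).
Since T is injective, we find T⁻¹(2): we need 19x ≡ 2 − 12 ≡ 57 (mod 67). Using 19⁻¹ = 60: x ≡ 60·57 = 3420 = 51·67 + 3, so x = 3.
Check: T(3) = 19·3 + 12 = 69 = 1·67 + 2 ≡ 2 (mod 67).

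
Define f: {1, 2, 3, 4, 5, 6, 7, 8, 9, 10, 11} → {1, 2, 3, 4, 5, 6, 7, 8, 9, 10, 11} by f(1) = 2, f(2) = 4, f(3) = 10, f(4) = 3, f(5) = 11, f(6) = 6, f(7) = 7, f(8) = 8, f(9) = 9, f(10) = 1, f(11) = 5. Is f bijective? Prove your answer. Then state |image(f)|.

11

The values 2, 4, 10, 3, 11, 6, 7, 8, 9, 1, 5 are a permutation of {1, 2, 3, 4, 5, 6, 7, 8, 9, 10, 11}: each element appears exactly once.
So f is injective and surjective, hence bijective.
The image of f is {1, 2, 3, 4, 5, 6, 7, 8, 9, 10, 11}, which has 11 elements.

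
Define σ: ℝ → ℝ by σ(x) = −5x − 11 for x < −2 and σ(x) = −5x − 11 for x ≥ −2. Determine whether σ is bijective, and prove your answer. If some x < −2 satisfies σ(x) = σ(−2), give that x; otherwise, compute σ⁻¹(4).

Both pieces are strictly decreasing (slopes −5 and −5), so each is injective on its own interval.
The left piece maps (−∞, −2) onto (−1, ∞); the right piece maps [−2, ∞) onto (−∞, −1].
Since −1 = −1, the images partition ℝ: σ is injective and surjective, hence bijective.
Because the two images are disjoint, no x < −2 has σ(x) = σ(−2), so we compute σ⁻¹(4): 4 lies in (−1, ∞), so solve −5x − 11 = 4: x = (4 + 11)/(−5) = −3.

-3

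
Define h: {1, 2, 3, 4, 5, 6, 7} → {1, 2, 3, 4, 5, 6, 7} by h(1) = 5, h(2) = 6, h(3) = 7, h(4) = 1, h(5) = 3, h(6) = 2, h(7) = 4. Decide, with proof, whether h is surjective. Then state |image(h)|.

7

Every element of the codomain has a preimage: 1 = h(4), 2 = h(6), 3 = h(5), 4 = h(7), 5 = h(1), 6 = h(2), 7 = h(3).
Hence h is surjective.
The image of h is {1, 2, 3, 4, 5, 6, 7}, which has 7 elements.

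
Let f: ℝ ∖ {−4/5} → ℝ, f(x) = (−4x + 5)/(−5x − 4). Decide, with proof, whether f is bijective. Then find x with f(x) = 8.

If f(x) = 4/5, cross-multiplying gives −5(−4x + 5) = −4(−5x − 4), which simplifies to −25 = 16 — false.  So 4/5 has no preimage and f is not surjective.
So f is not bijective.
Solving f(x) = 8: cross-multiplying gives −4x + 5 = 8(−5x − 4), which rearranges to 36x = −37, so x = −37/36.

-37/36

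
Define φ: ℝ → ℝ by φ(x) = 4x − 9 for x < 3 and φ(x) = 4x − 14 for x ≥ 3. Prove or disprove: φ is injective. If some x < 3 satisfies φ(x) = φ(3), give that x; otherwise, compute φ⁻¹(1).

Both pieces are strictly increasing (slopes 4 and 4), so each is injective on its own interval.
The left piece maps (−∞, 3) onto (−∞, 3); the right piece maps [3, ∞) onto [−2, ∞).
These images overlap. In particular φ(3) = −2 (right piece), and solving 4x − 9 = −2 on the left piece gives x = 7/4 < 3.
So φ(7/4) = φ(3) with 7/4 ≠ 3, and φ is not injective. This x = 7/4 is the requested value below 3.

7/4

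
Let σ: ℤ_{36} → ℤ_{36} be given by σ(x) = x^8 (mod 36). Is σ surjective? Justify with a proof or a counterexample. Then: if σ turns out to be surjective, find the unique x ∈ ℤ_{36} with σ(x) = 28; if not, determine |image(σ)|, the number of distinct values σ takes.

σ(0) = 0^8 = 0.
σ(6): Repeated squaring mod 36: 6^1 ≡ 6, 6^2 ≡ 6² = 36 ≡ 0, 6^4 ≡ 0² = 0, 6^8 ≡ 0² = 0. So 6^8 ≡ 0 (mod 36).
So σ(0) = σ(6) = 0 while 0 ≠ 6, so σ is not injective.
A non-injective map from the 36-element set ℤ_{36} to itself takes at most 35 distinct values, so it cannot be surjective. Therefore σ is not surjective.
Since σ is not surjective, we determine |image(σ)|. Computing x^8 mod 36 for each x (by repeated squaring, reducing mod 36 at every step), the values σ(0), σ(1), …, σ(35) are: 0, 1, 4, 9, 16, 25, 0, 13, 28, 9, 28, 13, 0, 25, 16, 9, 4, 1, 0, 1, 4, 9, 16, 25, 0, 13, 28, 9, 28, 13, 0, 25, 16, 9, 4, 1.
The distinct values are {0, 1, 4, 9, 13, 16, 25, 28}; there are 8 of them.

8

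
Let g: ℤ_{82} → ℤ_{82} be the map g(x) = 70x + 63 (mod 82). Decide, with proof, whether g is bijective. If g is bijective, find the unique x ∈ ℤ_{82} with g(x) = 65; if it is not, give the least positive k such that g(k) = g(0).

We have gcd(70, 82) = 2 > 1. Taking u = 0 and v = 41: g(0) = 63 and g(41) = 70·41 + 63 = 2933 ≡ 63 (mod 82).
So g(0) = g(41) while 0 ≠ 41, therefore g is not injective, hence not bijective.
Since g is not bijective, we find the least positive k with g(k) = g(0): this means 70k ≡ 0 (mod 82), i.e. 82 ∣ 70k. Since gcd(70, 82) = 2, dividing through by 2 this holds exactly when 41 ∣ 35k, and as gcd(35, 41) = 1, exactly when 41 ∣ k.
The smallest positive such k is 41.

41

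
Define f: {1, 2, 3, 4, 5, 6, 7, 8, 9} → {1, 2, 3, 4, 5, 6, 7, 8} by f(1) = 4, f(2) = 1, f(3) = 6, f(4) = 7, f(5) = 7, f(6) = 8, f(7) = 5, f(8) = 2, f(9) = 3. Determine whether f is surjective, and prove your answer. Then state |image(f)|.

Every element of the codomain has a preimage: 1 = f(2), 2 = f(8), 3 = f(9), 4 = f(1), 5 = f(7), 6 = f(3), 7 = f(4), 8 = f(6).
Thus f is surjective.
The image of f is {1, 2, 3, 4, 5, 6, 7, 8}, which has 8 elements.

8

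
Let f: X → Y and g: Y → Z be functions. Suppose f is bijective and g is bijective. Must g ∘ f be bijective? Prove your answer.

Injectivity: if g(f(u)) = g(f(v)) then f(u) = f(v) (g injective) so u = v (f injective).
Surjectivity: for c ∈ Z pick b with g(b) = c, then a with f(a) = b; then (g ∘ f)(a) = c.
Thus g ∘ f is bijective.

bijective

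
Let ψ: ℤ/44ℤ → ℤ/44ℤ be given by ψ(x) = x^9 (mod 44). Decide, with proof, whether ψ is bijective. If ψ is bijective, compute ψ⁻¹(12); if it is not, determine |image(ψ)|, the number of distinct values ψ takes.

33

ψ(0) = 0^9 = 0.
ψ(22): Repeated squaring mod 44: 22^1 ≡ 22, 22^2 ≡ 22² = 484 ≡ 0, 22^4 ≡ 0² = 0, 22^8 ≡ 0² = 0. Since 9 = 8 + 1, 22^9 ≡ 0·22: 0·22 = 0. So 22^9 ≡ 0 (mod 44).
So ψ(0) = ψ(22) = 0 while 0 ≠ 22, so ψ is not injective, hence not bijective.
Since ψ is not bijective, we determine |image(ψ)|. Computing x^9 mod 44 for each x (by repeated squaring, reducing mod 44 at every step), the values ψ(0), ψ(1), …, ψ(43) are: 0, 1, 28, 15, 36, 9, 24, 19, 40, 5, 32, 11, 12, 17, 4, 3, 20, 13, 8, 7, 16, 21, 0, 23, 28, 37, 36, 31, 24, 41, 40, 27, 32, 33, 12, 39, 4, 25, 20, 35, 8, 29, 16, 43.
The distinct values are {0, 1, 3, 4, 5, 7, 8, 9, 11, 12, 13, 15, 16, 17, 19, 20, 21, 23, 24, 25, 27, 28, 29, 31, 32, 33, 35, 36, 37, 39, 40, 41, 43}; there are 33 of them.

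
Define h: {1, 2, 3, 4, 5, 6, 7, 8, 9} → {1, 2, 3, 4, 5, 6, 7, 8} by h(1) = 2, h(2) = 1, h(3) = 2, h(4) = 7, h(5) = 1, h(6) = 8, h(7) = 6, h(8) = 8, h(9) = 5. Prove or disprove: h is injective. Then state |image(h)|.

6

h(1) = 2 = h(3) with 1 ≠ 3, so h is not injective.
The image of h is {1, 2, 5, 6, 7, 8}, which has 6 elements.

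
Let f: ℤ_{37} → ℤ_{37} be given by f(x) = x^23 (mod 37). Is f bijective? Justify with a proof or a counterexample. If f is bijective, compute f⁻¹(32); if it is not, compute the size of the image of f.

35

Since 37 is prime, the nonzero elements of ℤ_{37} form a cyclic group of order 36.
As gcd(23, 36) = 1, raising to the 23rd power is a bijection on this group: if s^23 ≡ t^23 then (st^{−1})^23 = 1, and the only element of order dividing gcd(23, 36) = 1 is 1, so s = t.
With f(0) = 0 this makes f injective on all of ℤ_{37}, hence bijective (finite equal-size domain and codomain). In particular f is bijective.
Since f is bijective, we find the preimage of 32. The inverse of x ↦ x^23 on (ℤ_{37})^× is x ↦ x^11, because 23·11 = 253 = 7·36 + 1 ≡ 1 (mod 36) and x^{36} = 1 for x ≠ 0 (Fermat). So f⁻¹(32) = 32^11 mod 37.
Repeated squaring mod 37: 32^1 ≡ 32, 32^2 ≡ 32² = 1024 ≡ 25, 32^4 ≡ 25² = 625 ≡ 33, 32^8 ≡ 33² = 1089 ≡ 16. Since 11 = 8 + 2 + 1, 32^11 ≡ 16·25·32: 16·25 = 400 ≡ 30, then 30·32 = 960 ≡ 35. So 32^11 ≡ 35 (mod 37).
Hence f⁻¹(32) = 35.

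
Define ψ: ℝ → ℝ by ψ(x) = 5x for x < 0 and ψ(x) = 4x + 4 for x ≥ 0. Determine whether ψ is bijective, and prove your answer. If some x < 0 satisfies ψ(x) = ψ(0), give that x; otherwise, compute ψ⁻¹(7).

Both pieces are strictly increasing (slopes 5 and 4), so each is injective on its own interval.
The left piece maps (−∞, 0) onto (−∞, 0); the right piece maps [0, ∞) onto [4, ∞).
The images leave a gap (0 has no preimage), so ψ is not surjective, hence not bijective.
Because the two images are disjoint, no x < 0 has ψ(x) = ψ(0), so we compute ψ⁻¹(7): 7 lies in [4, ∞), so solve 4x + 4 = 7: x = (7 − 4)/4 = 3/4.

3/4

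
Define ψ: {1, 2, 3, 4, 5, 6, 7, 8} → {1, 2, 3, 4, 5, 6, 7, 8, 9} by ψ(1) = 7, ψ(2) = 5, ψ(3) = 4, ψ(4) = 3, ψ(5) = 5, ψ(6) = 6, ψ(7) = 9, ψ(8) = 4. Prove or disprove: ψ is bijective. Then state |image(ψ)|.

ψ(2) = 5 = ψ(5) with 2 ≠ 5, so ψ is not injective, hence not bijective.
The image of ψ is {3, 4, 5, 6, 7, 9}, which has 6 elements.

6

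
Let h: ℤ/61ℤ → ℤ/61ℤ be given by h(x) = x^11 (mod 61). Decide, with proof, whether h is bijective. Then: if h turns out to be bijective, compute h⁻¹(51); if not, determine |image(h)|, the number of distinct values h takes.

Since 61 is prime, the nonzero elements of ℤ/61ℤ form a cyclic group of order 60.
As gcd(11, 60) = 1, raising to the 11th power is a bijection on this group: if u^11 ≡ v^11 then (uv^{−1})^11 = 1, and the only element of order dividing gcd(11, 60) = 1 is 1, so u = v.
With h(0) = 0 this makes h injective on all of ℤ/61ℤ, hence bijective (finite equal-size domain and codomain). In particular h is bijective.
Since h is bijective, we find the preimage of 51. The inverse of x ↦ x^11 on (ℤ/61ℤ)^× is x ↦ x^11, because 11·11 = 121 = 2·60 + 1 ≡ 1 (mod 60) and x^{60} = 1 for x ≠ 0 (Fermat). So h⁻¹(51) = 51^11 mod 61.
Repeated squaring mod 61: 51^1 ≡ 51, 51^2 ≡ 51² = 2601 ≡ 39, 51^4 ≡ 39² = 1521 ≡ 57, 51^8 ≡ 57² = 3249 ≡ 16. Since 11 = 8 + 2 + 1, 51^11 ≡ 16·39·51: 16·39 = 624 ≡ 14, then 14·51 = 714 ≡ 43. So 51^11 ≡ 43 (mod 61).
Hence h⁻¹(51) = 43.

43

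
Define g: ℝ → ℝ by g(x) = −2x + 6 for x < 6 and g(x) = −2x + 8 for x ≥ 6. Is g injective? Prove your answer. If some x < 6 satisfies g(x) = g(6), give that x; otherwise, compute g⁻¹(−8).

Both pieces are strictly decreasing (slopes −2 and −2), so each is injective on its own interval.
The left piece maps (−∞, 6) onto (−6, ∞); the right piece maps [6, ∞) onto (−∞, −4].
These images overlap. In particular g(6) = −4 (right piece), and solving −2x + 6 = −4 on the left piece gives x = 5 < 6.
So g(5) = g(6) with 5 ≠ 6, and g is not injective. This x = 5 is the requested value below 6.

5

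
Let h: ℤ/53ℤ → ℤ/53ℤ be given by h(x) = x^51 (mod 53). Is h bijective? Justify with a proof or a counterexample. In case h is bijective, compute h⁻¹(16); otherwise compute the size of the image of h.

10

Since 53 is prime, the nonzero elements of ℤ/53ℤ form a cyclic group of order 52.
As gcd(51, 52) = 1, raising to the 51st power is a bijection on this group: if a^51 ≡ b^51 then (ab^{−1})^51 = 1, and the only element of order dividing gcd(51, 52) = 1 is 1, so a = b.
With h(0) = 0 this makes h injective on all of ℤ/53ℤ, hence bijective (finite equal-size domain and codomain). In particular h is bijective.
Since h is bijective, we find the preimage of 16. The inverse of x ↦ x^51 on (ℤ/53ℤ)^× is x ↦ x^51, because 51·51 = 2601 = 50·52 + 1 ≡ 1 (mod 52) and x^{52} = 1 for x ≠ 0 (Fermat). So h⁻¹(16) = 16^51 mod 53.
Repeated squaring mod 53: 16^1 ≡ 16, 16^2 ≡ 16² = 256 ≡ 44, 16^4 ≡ 44² = 1936 ≡ 28, 16^8 ≡ 28² = 784 ≡ 42, 16^16 ≡ 42² = 1764 ≡ 15, 16^32 ≡ 15² = 225 ≡ 13. Since 51 = 32 + 16 + 2 + 1, 16^51 ≡ 13·15·44·16: 13·15 = 195 ≡ 36, then 36·44 = 1584 ≡ 47, then 47·16 = 752 ≡ 10. So 16^51 ≡ 10 (mod 53).
Hence h⁻¹(16) = 10.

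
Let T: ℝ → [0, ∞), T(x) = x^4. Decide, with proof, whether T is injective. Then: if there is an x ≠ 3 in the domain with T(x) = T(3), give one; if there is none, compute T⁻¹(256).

-3

T(3) = 81 = (−3)^4 = T(−3) (since 4 is even), with 3 ≠ −3. So T is not injective.
For the follow-up, such an x exists: taking x = −3 ∈ ℝ gives T(−3) = 81 = T(3) with −3 ≠ 3.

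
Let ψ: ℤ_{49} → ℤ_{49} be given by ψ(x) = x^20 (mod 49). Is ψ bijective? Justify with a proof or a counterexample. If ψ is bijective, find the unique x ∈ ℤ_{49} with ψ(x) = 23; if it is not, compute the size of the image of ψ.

22

ψ(0) = 0^20 = 0.
ψ(7): Repeated squaring mod 49: 7^1 ≡ 7, 7^2 ≡ 7² = 49 ≡ 0, 7^4 ≡ 0² = 0, 7^8 ≡ 0² = 0, 7^16 ≡ 0² = 0. Since 20 = 16 + 4, 7^20 ≡ 0·0: 0·0 = 0. So 7^20 ≡ 0 (mod 49).
So ψ(0) = ψ(7) = 0 while 0 ≠ 7, therefore ψ is not injective, hence not bijective.
Since ψ is not bijective, we determine |image(ψ)|. Computing x^20 mod 49 for each x (by repeated squaring, reducing mod 49 at every step), the values ψ(0), ψ(1), …, ψ(48) are: 0, 1, 25, 16, 37, 39, 8, 0, 43, 11, 44, 9, 4, 15, 0, 36, 46, 23, 30, 18, 22, 0, 29, 32, 2, 2, 32, 29, 0, 22, 18, 30, 23, 46, 36, 0, 15, 4, 9, 44, 11, 43, 0, 8, 39, 37, 16, 25, 1.
The distinct values are {0, 1, 2, 4, 8, 9, 11, 15, 16, 18, 22, 23, 25, 29, 30, 32, 36, 37, 39, 43, 44, 46}; there are 22 of them.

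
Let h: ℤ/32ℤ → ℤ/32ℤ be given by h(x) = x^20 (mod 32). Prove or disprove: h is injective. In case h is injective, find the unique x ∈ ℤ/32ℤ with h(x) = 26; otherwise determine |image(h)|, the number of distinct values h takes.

h(0) = 0^20 = 0.
h(2): Repeated squaring mod 32: 2^1 ≡ 2, 2^2 ≡ 2² = 4, 2^4 ≡ 4² = 16, 2^8 ≡ 16² = 256 ≡ 0, 2^16 ≡ 0² = 0. Since 20 = 16 + 4, 2^20 ≡ 0·16: 0·16 = 0. So 2^20 ≡ 0 (mod 32).
So h(0) = h(2) = 0 while 0 ≠ 2, thus h is not injective.
Since h is not injective, we determine |image(h)|. Computing x^20 mod 32 for each x (by repeated squaring, reducing mod 32 at every step), the values h(0), h(1), …, h(31) are: 0, 1, 0, 17, 0, 17, 0, 1, 0, 1, 0, 17, 0, 17, 0, 1, 0, 1, 0, 17, 0, 17, 0, 1, 0, 1, 0, 17, 0, 17, 0, 1.
The distinct values are {0, 1, 17}; there are 3 of them.

3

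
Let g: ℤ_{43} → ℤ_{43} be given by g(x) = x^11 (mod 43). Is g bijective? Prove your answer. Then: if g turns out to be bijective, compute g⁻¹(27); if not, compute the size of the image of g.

2

Since 43 is prime, the nonzero elements of ℤ_{43} form a cyclic group of order 42.
As gcd(11, 42) = 1, raising to the 11th power is a bijection on this group: if u^11 ≡ v^11 then (uv^{−1})^11 = 1, and the only element of order dividing gcd(11, 42) = 1 is 1, so u = v.
With g(0) = 0 this makes g injective on all of ℤ_{43}, hence bijective (finite equal-size domain and codomain). In particular g is bijective.
Since g is bijective, we find the preimage of 27. The inverse of x ↦ x^11 on (ℤ_{43})^× is x ↦ x^23, because 11·23 = 253 = 6·42 + 1 ≡ 1 (mod 42) and x^{42} = 1 for x ≠ 0 (Fermat). So g⁻¹(27) = 27^23 mod 43.
Repeated squaring mod 43: 27^1 ≡ 27, 27^2 ≡ 27² = 729 ≡ 41, 27^4 ≡ 41² = 1681 ≡ 4, 27^8 ≡ 4² = 16, 27^16 ≡ 16² = 256 ≡ 41. Since 23 = 16 + 4 + 2 + 1, 27^23 ≡ 41·4·41·27: 41·4 = 164 ≡ 35, then 35·41 = 1435 ≡ 16, then 16·27 = 432 ≡ 2. So 27^23 ≡ 2 (mod 43).
Hence g⁻¹(27) = 2.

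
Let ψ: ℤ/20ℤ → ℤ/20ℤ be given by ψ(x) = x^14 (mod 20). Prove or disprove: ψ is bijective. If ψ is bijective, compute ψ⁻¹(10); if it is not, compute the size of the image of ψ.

6

ψ(4): Repeated squaring mod 20: 4^1 ≡ 4, 4^2 ≡ 4² = 16, 4^4 ≡ 16² = 256 ≡ 16, 4^8 ≡ 16² = 256 ≡ 16. Since 14 = 8 + 4 + 2, 4^14 ≡ 16·16·16: 16·16 = 256 ≡ 16, then 16·16 = 256 ≡ 16. So 4^14 ≡ 16 (mod 20).
ψ(6): Repeated squaring mod 20: 6^1 ≡ 6, 6^2 ≡ 6² = 36 ≡ 16, 6^4 ≡ 16² = 256 ≡ 16, 6^8 ≡ 16² = 256 ≡ 16. Since 14 = 8 + 4 + 2, 6^14 ≡ 16·16·16: 16·16 = 256 ≡ 16, then 16·16 = 256 ≡ 16. So 6^14 ≡ 16 (mod 20).
So ψ(4) = ψ(6) = 16 while 4 ≠ 6, so ψ is not injective, hence not bijective.
Since ψ is not bijective, we determine |image(ψ)|. Computing x^14 mod 20 for each x (by repeated squaring, reducing mod 20 at every step), the values ψ(0), ψ(1), …, ψ(19) are: 0, 1, 4, 9, 16, 5, 16, 9, 4, 1, 0, 1, 4, 9, 16, 5, 16, 9, 4, 1.
The distinct values are {0, 1, 4, 5, 9, 16}; there are 6 of them.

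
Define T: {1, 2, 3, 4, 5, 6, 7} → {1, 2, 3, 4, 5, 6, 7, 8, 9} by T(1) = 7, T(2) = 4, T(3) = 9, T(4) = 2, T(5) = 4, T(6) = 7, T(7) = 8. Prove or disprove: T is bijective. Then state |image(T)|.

5

T(2) = 4 = T(5) with 2 ≠ 5, so T is not injective, hence not bijective.
The image of T is {2, 4, 7, 8, 9}, which has 5 elements.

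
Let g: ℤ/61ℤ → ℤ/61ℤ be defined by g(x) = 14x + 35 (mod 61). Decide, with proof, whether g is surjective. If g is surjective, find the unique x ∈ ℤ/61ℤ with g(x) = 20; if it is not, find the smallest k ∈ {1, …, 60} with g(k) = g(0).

Recall that surjectivity means every element of the codomain has a preimage under g.
Since gcd(14, 61) = 1, 14 is invertible modulo 61. Euclid's algorithm: 61 = 4·14 + 5, 14 = 2·5 + 4, 5 = 1·4 + 1; back-substituting gives 1 = 48·14 − 11·61, so 14⁻¹ ≡ 48 (mod 61).
Then y ↦ 48(y − 35) is a two-sided inverse to g, so every y ∈ ℤ/61ℤ has a preimage.
Therefore g is surjective.
Since g is surjective, we compute g⁻¹(20): solve 14x + 35 ≡ 20 (mod 61), i.e. 14x ≡ 46 (mod 61).
Multiplying by 14⁻¹ = 48 gives x ≡ 48·46 = 2208 = 36·61 + 12 ≡ 12 (mod 61).
Check: g(12) = 14·12 + 35 = 203 = 3·61 + 20 ≡ 20 (mod 61).

12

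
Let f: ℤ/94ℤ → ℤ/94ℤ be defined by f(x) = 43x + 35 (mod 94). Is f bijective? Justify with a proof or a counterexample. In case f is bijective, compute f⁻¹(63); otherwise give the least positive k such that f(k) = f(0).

40

Recall: f is injective if f(x_1) = f(x_2) implies x_1 = x_2.
Suppose f(x_1) = f(x_2) in ℤ/94ℤ. Then 43x_1 + 35 ≡ 43x_2 + 35 (mod 94), so 43(x_1 − x_2) ≡ 0 (mod 94).
Since gcd(43, 94) = 1, 43 is invertible modulo 94, so x_1 − x_2 ≡ 0 (mod 94), i.e. x_1 = x_2.
We now compute 43⁻¹ mod 94 explicitly. Euclid's algorithm: 94 = 2·43 + 8, 43 = 5·8 + 3, 8 = 2·3 + 2, 3 = 1·2 + 1; back-substituting gives 1 = 35·43 − 16·94, so 43⁻¹ ≡ 35 (mod 94).
Then y ↦ 35(y − 35) is a two-sided inverse to f, so every y ∈ ℤ/94ℤ has a preimage.
So f is bijective.
Since f is bijective, we compute f⁻¹(63): solve 43x + 35 ≡ 63 (mod 94), i.e. 43x ≡ 28 (mod 94).
Multiplying by 43⁻¹ = 35 gives x ≡ 35·28 = 980 = 10·94 + 40 ≡ 40 (mod 94).
Check: f(40) = 43·40 + 35 = 1755 = 18·94 + 63 ≡ 63 (mod 94).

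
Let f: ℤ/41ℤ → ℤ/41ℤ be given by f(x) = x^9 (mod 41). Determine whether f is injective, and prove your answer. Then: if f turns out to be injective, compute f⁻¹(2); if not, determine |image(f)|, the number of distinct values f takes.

20

Since 41 is prime, the nonzero elements of ℤ/41ℤ form a cyclic group of order 40.
As gcd(9, 40) = 1, raising to the 9th power is a bijection on this group: if s^9 ≡ t^9 then (st^{−1})^9 = 1, and the only element of order dividing gcd(9, 40) = 1 is 1, so s = t.
With f(0) = 0 this makes f injective on all of ℤ/41ℤ, hence bijective (finite equal-size domain and codomain). In particular f is injective.
Since f is injective, we find the preimage of 2. The inverse of x ↦ x^9 on (ℤ/41ℤ)^× is x ↦ x^9, because 9·9 = 81 = 2·40 + 1 ≡ 1 (mod 40) and x^{40} = 1 for x ≠ 0 (Fermat). So f⁻¹(2) = 2^9 mod 41.
Repeated squaring mod 41: 2^1 ≡ 2, 2^2 ≡ 2² = 4, 2^4 ≡ 4² = 16, 2^8 ≡ 16² = 256 ≡ 10. Since 9 = 8 + 1, 2^9 ≡ 10·2: 10·2 = 20. So 2^9 ≡ 20 (mod 41).
Hence f⁻¹(2) = 20.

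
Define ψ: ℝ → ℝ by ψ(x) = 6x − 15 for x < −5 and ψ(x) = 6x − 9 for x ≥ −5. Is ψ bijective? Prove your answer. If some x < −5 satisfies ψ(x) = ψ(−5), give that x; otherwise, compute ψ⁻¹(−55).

Both pieces are strictly increasing (slopes 6 and 6), so each is injective on its own interval.
The left piece maps (−∞, −5) onto (−∞, −45); the right piece maps [−5, ∞) onto [−39, ∞).
The images leave a gap (−45 has no preimage), so ψ is not surjective, hence not bijective.
Because the two images are disjoint, no x < −5 has ψ(x) = ψ(−5), so we compute ψ⁻¹(−55): −55 lies in (−∞, −45), so solve 6x − 15 = −55: x = (−55 + 15)/6 = −20/3.

-20/3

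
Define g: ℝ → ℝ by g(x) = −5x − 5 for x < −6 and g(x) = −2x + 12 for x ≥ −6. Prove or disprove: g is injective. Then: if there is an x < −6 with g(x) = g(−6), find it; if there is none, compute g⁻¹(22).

Both pieces are strictly decreasing (slopes −5 and −2), so each is injective on its own interval.
The left piece maps (−∞, −6) onto (25, ∞); the right piece maps [−6, ∞) onto (−∞, 24].
These images are disjoint, so no value is attained by both pieces. So g is injective.
Because the two images are disjoint, no x < −6 has g(x) = g(−6), so we compute g⁻¹(22): 22 lies in (−∞, 24], so solve −2x + 12 = 22: x = (22 − 12)/(−2) = −5.

-5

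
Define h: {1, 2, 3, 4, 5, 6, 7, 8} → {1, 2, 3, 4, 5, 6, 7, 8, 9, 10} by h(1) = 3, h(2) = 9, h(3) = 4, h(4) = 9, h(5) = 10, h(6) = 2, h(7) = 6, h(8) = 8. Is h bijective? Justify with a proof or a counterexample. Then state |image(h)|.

7

h(2) = 9 = h(4) with 2 ≠ 4, so h is not injective, hence not bijective.
The image of h is {2, 3, 4, 6, 8, 9, 10}, which has 7 elements.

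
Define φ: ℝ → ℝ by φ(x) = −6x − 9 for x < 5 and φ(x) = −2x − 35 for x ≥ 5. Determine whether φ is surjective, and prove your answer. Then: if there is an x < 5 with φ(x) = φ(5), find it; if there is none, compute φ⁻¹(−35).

Both pieces are strictly decreasing (slopes −6 and −2), so each is injective on its own interval.
The left piece maps (−∞, 5) onto (−39, ∞); the right piece maps [5, ∞) onto (−∞, −45].
The union (−39, ∞) ∪ (−∞, −45] omits the interval between −39 and −45; in particular −39 has no preimage. So φ is not surjective.
Because the two images are disjoint, no x < 5 has φ(x) = φ(5), so we compute φ⁻¹(−35): −35 lies in (−39, ∞), so solve −6x − 9 = −35: x = (−35 + 9)/(−6) = 13/3.

13/3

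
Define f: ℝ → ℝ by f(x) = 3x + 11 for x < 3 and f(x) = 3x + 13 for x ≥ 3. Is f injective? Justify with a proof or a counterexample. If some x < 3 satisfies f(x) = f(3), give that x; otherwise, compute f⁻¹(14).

Both pieces are strictly increasing (slopes 3 and 3), so each is injective on its own interval.
The left piece maps (−∞, 3) onto (−∞, 20); the right piece maps [3, ∞) onto [22, ∞).
These images are disjoint, so no value is attained by both pieces. Hence f is injective.
Because the two images are disjoint, no x < 3 has f(x) = f(3), so we compute f⁻¹(14): 14 lies in (−∞, 20), so solve 3x + 11 = 14: x = (14 − 11)/3 = 1.

1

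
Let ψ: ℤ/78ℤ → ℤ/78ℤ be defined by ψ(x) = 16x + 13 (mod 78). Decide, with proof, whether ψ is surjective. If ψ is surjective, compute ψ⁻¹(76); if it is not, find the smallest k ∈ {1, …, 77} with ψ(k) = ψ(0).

Since gcd(16, 78) = 2, we have 16x ≡ 0 (mod 2) for all x, so ψ(x) ≡ 1 (mod 2).
But 0 ≢ 1 (mod 2), so 0 ∈ ℤ/78ℤ has no preimage. Hence ψ is not surjective.
Since ψ is not surjective, we find the least positive k with ψ(k) = ψ(0): this means 16k ≡ 0 (mod 78), i.e. 78 ∣ 16k. Since gcd(16, 78) = 2, dividing through by 2 this holds exactly when 39 ∣ 8k, and as gcd(8, 39) = 1, exactly when 39 ∣ k.
The smallest positive such k is 39.

39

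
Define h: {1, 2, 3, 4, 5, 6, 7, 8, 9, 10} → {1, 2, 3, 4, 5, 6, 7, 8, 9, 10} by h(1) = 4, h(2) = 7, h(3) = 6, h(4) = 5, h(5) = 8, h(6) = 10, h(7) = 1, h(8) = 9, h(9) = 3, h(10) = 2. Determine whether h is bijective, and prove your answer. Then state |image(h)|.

The values 4, 7, 6, 5, 8, 10, 1, 9, 3, 2 are a permutation of {1, 2, 3, 4, 5, 6, 7, 8, 9, 10}: each element appears exactly once.
So h is injective and surjective, hence bijective.
The image of h is {1, 2, 3, 4, 5, 6, 7, 8, 9, 10}, which has 10 elements.

10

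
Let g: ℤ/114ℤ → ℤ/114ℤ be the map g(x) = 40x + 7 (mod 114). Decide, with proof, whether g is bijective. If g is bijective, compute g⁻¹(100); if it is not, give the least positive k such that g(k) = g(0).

57

We have gcd(40, 114) = 2 > 1. Taking s = 0 and t = 57: g(0) = 7 and g(57) = 40·57 + 7 = 2287 ≡ 7 (mod 114).
So g(0) = g(57) while 0 ≠ 57, therefore g is not injective, hence not bijective.
Since g is not bijective, we find the least positive k with g(k) = g(0): this means 40k ≡ 0 (mod 114), i.e. 114 ∣ 40k. Since gcd(40, 114) = 2, dividing through by 2 this holds exactly when 57 ∣ 20k, and as gcd(20, 57) = 1, exactly when 57 ∣ k.
The smallest positive such k is 57.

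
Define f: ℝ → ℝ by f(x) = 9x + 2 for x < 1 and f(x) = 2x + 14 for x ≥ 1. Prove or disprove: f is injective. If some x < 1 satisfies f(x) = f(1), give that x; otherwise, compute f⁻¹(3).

Both pieces are strictly increasing (slopes 9 and 2), so each is injective on its own interval.
The left piece maps (−∞, 1) onto (−∞, 11); the right piece maps [1, ∞) onto [16, ∞).
These images are disjoint, so no value is attained by both pieces. Thus f is injective.
Because the two images are disjoint, no x < 1 has f(x) = f(1), so we compute f⁻¹(3): 3 lies in (−∞, 11), so solve 9x + 2 = 3: x = (3 − 2)/9 = 1/9.

1/9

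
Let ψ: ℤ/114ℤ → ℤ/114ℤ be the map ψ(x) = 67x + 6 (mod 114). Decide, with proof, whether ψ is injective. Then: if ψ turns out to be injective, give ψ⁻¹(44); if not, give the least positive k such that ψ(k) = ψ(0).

38

Recall that ψ is injective when ψ(x_1) = ψ(x_2) forces x_1 = x_2.
If ψ(x_1) = ψ(x_2), then 67x_1 ≡ 67x_2 (mod 114). Because gcd(67, 114) = 1, we may cancel 67 to get x_1 ≡ x_2 (mod 114).
So ψ is injective.
We now compute 67⁻¹ mod 114 explicitly. Euclid's algorithm: 114 = 1·67 + 47, 67 = 1·47 + 20, 47 = 2·20 + 7, 20 = 2·7 + 6, 7 = 1·6 + 1; back-substituting gives 1 = 97·67 − 57·114, so 67⁻¹ ≡ 97 (mod 114).
Since ψ is injective, we compute ψ⁻¹(44): solve 67x + 6 ≡ 44 (mod 114), i.e. 67x ≡ 38 (mod 114).
Multiplying by 67⁻¹ = 97 gives x ≡ 97·38 = 3686 = 32·114 + 38 ≡ 38 (mod 114).
Check: ψ(38) = 67·38 + 6 = 2552 = 22·114 + 44 ≡ 44 (mod 114).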